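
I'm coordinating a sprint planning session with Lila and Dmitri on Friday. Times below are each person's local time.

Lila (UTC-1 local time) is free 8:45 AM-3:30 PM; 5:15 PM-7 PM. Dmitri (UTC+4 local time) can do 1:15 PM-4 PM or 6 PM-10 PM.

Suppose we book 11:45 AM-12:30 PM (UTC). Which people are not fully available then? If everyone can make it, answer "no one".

Lila in UTC: 09:45-16:30, 18:15-20:00 (add 1h to convert from UTC-1).
Dmitri in UTC: 09:15-12:00, 14:00-18:00 (subtract 4h to convert from UTC+4).
Lila: free for 11:45-12:30. Dmitri: not fully free for 11:45-12:30.

Dmitri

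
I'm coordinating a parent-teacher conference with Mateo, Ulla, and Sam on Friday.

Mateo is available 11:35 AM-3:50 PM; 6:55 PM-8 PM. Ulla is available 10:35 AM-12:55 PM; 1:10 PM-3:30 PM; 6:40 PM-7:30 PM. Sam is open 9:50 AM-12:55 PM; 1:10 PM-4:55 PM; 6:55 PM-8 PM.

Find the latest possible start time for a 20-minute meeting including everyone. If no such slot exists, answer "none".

19:10

Mateo ∩ Ulla: 11:35-12:55, 13:10-15:30, 18:55-19:30.
Mateo ∩ Ulla ∩ Sam: 11:35-12:55, 13:10-15:30, 18:55-19:30.
The last common window of at least 20 minutes is 18:55-19:30; a 20-minute meeting can start as late as 19:10 and still end by 19:30.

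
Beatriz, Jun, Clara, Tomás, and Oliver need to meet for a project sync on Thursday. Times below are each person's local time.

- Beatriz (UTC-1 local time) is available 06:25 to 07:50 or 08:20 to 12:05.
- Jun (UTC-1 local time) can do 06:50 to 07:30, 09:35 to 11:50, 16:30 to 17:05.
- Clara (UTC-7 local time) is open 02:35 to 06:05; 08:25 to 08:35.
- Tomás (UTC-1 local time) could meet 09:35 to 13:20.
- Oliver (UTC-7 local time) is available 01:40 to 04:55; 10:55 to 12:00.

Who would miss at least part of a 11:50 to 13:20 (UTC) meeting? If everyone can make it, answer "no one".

Beatriz, Clara, Jun, Oliver

Beatriz in UTC: 07:25-08:50, 09:20-13:05 (add 1h to convert from UTC-1).
Jun in UTC: 07:50-08:30, 10:35-12:50, 17:30-18:05 (add 1h to convert from UTC-1).
Clara in UTC: 09:35-13:05, 15:25-15:35 (add 7h to convert from UTC-7).
Tomás in UTC: 10:35-14:20 (add 1h to convert from UTC-1).
Oliver in UTC: 08:40-11:55, 17:55-19:00 (add 7h to convert from UTC-7).
Beatriz: not fully free for 11:50-13:20. Jun: not fully free for 11:50-13:20. Clara: not fully free for 11:50-13:20. Tomás: free for 11:50-13:20. Oliver: not fully free for 11:50-13:20.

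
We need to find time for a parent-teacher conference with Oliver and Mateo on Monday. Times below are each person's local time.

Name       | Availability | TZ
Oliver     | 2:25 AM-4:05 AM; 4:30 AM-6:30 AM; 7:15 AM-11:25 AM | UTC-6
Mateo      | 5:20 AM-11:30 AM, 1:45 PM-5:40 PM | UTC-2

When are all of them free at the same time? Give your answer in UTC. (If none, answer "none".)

08:25-10:05, 10:30-12:30, 13:15-13:30, 15:45-17:25

Oliver in UTC: 08:25-10:05, 10:30-12:30, 13:15-17:25 (add 6h to convert from UTC-6).
Mateo in UTC: 07:20-13:30, 15:45-19:40 (add 2h to convert from UTC-2).
Oliver ∩ Mateo: 08:25-10:05, 10:30-12:30, 13:15-13:30, 15:45-17:25.
So the common availability across everyone is 08:25-10:05, 10:30-12:30, 13:15-13:30, 15:45-17:25.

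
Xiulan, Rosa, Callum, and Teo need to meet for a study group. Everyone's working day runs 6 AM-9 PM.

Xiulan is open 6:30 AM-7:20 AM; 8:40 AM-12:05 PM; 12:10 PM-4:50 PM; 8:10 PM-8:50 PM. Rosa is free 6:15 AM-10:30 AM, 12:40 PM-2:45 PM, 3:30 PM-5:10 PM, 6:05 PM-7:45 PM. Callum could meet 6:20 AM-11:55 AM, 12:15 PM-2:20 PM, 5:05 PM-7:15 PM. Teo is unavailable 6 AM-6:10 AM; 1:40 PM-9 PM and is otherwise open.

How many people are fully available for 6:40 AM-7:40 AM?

3

Xiulan free: 06:30-07:20, 08:40-12:05, 12:10-16:50, 20:10-20:50.
Rosa free: 06:15-10:30, 12:40-14:45, 15:30-17:10, 18:05-19:45.
Callum free: 06:20-11:55, 12:15-14:20, 17:05-19:15.
Teo free: 06:10-13:40 (invert busy blocks within the working day).
Rosa, Callum, and Teo can make the full 06:40-07:40 slot — that's 3.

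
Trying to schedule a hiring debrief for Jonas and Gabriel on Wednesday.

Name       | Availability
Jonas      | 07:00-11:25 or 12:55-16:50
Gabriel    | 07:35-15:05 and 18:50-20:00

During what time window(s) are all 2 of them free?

Jonas ∩ Gabriel: 07:35-11:25, 12:55-15:05.
So the common availability across everyone is 07:35-11:25, 12:55-15:05.

07:35-11:25, 12:55-15:05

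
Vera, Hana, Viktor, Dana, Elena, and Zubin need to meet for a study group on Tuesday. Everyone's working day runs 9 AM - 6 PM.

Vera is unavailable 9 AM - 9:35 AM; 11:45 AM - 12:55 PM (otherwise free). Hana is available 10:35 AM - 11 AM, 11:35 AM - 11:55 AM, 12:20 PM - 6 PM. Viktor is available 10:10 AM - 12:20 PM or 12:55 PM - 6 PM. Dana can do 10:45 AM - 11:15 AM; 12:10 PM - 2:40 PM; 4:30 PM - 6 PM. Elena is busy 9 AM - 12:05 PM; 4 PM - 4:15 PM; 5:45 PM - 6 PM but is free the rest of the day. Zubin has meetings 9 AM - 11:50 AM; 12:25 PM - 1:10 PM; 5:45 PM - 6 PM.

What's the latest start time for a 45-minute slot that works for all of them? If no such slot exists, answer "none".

Vera free: 09:35-11:45, 12:55-18:00 (invert busy blocks within the working day).
Hana free: 10:35-11:00, 11:35-11:55, 12:20-18:00.
Viktor free: 10:10-12:20, 12:55-18:00.
Dana free: 10:45-11:15, 12:10-14:40, 16:30-18:00.
Elena free: 12:05-16:00, 16:15-17:45 (invert busy blocks within the working day).
Zubin free: 11:50-12:25, 13:10-17:45 (invert busy blocks within the working day).
Vera ∩ Hana: 10:35-11:00, 11:35-11:45, 12:55-18:00.
Vera ∩ Hana ∩ Viktor: 10:35-11:00, 11:35-11:45, 12:55-18:00.
Vera ∩ Hana ∩ Viktor ∩ Dana: 10:45-11:00, 12:55-14:40, 16:30-18:00.
Vera ∩ Hana ∩ Viktor ∩ Dana ∩ Elena: 12:55-14:40, 16:30-17:45.
Vera ∩ Hana ∩ Viktor ∩ Dana ∩ Elena ∩ Zubin: 13:10-14:40, 16:30-17:45.
So the common availability across everyone is 13:10-14:40, 16:30-17:45.
The last common window of at least 45 minutes is 16:30-17:45; a 45-minute meeting can start as late as 17:00 and still end by 17:45.

17:00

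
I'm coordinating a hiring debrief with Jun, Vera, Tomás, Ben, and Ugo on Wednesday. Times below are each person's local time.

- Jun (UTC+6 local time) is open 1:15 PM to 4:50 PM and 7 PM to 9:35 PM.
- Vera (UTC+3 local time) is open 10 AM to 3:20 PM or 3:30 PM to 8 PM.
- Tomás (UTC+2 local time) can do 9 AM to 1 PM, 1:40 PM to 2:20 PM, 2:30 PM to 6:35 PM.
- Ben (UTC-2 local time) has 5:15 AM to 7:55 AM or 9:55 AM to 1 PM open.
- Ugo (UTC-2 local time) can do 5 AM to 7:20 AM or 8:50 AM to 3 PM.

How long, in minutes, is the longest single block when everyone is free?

Jun in UTC: 07:15-10:50, 13:00-15:35 (subtract 6h to convert from UTC+6).
Vera in UTC: 07:00-12:20, 12:30-17:00 (subtract 3h to convert from UTC+3).
Tomás in UTC: 07:00-11:00, 11:40-12:20, 12:30-16:35 (subtract 2h to convert from UTC+2).
Ben in UTC: 07:15-09:55, 11:55-15:00 (add 2h to convert from UTC-2).
Ugo in UTC: 07:00-09:20, 10:50-17:00 (add 2h to convert from UTC-2).
Jun ∩ Vera: 07:15-10:50, 13:00-15:35.
Jun ∩ Vera ∩ Tomás: 07:15-10:50, 13:00-15:35.
Jun ∩ Vera ∩ Tomás ∩ Ben: 07:15-09:55, 13:00-15:00.
Jun ∩ Vera ∩ Tomás ∩ Ben ∩ Ugo: 07:15-09:20, 13:00-15:00.
The longest is 07:15-09:20 at 125 minutes.

125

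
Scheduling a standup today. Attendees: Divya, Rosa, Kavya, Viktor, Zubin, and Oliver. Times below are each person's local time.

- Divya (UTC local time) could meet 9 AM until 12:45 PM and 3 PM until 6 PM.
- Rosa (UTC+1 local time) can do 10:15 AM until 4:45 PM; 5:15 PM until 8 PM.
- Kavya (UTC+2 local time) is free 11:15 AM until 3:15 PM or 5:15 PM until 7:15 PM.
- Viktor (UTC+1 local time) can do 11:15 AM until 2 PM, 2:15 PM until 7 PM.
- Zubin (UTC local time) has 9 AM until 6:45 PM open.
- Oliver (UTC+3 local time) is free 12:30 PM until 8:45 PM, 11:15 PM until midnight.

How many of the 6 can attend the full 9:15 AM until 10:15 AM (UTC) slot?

Divya in UTC: 09:00-12:45, 15:00-18:00.
Rosa in UTC: 09:15-15:45, 16:15-19:00 (subtract 1h to convert from UTC+1).
Kavya in UTC: 09:15-13:15, 15:15-17:15 (subtract 2h to convert from UTC+2).
Viktor in UTC: 10:15-13:00, 13:15-18:00 (subtract 1h to convert from UTC+1).
Zubin in UTC: 09:00-18:45.
Oliver in UTC: 09:30-17:45, 20:15-21:00 (subtract 3h to convert from UTC+3).
Divya, Rosa, Kavya, and Zubin can make the full 09:15-10:15 slot — that's 4.

4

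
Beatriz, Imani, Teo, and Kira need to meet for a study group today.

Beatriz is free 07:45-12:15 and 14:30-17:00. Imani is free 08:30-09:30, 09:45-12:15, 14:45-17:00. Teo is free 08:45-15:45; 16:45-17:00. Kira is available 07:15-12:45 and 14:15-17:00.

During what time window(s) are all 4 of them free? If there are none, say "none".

08:45-09:30, 09:45-12:15, 14:45-15:45, 16:45-17:00

Beatriz ∩ Imani: 08:30-09:30, 09:45-12:15, 14:45-17:00.
Beatriz ∩ Imani ∩ Teo: 08:45-09:30, 09:45-12:15, 14:45-15:45, 16:45-17:00.
Beatriz ∩ Imani ∩ Teo ∩ Kira: 08:45-09:30, 09:45-12:15, 14:45-15:45, 16:45-17:00.
So the common availability across everyone is 08:45-09:30, 09:45-12:15, 14:45-15:45, 16:45-17:00.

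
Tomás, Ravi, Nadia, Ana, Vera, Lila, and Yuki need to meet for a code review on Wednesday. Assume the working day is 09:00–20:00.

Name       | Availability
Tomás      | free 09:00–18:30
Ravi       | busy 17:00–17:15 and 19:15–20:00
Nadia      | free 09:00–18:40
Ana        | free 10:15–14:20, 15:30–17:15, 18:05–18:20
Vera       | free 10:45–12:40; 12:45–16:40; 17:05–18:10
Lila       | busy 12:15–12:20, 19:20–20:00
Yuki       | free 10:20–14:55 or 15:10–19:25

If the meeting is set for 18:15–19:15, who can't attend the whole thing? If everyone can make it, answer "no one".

Tomás free: 09:00-18:30.
Ravi free: 09:00-17:00, 17:15-19:15 (invert busy blocks within the working day).
Nadia free: 09:00-18:40.
Ana free: 10:15-14:20, 15:30-17:15, 18:05-18:20.
Vera free: 10:45-12:40, 12:45-16:40, 17:05-18:10.
Lila free: 09:00-12:15, 12:20-19:20 (invert busy blocks within the working day).
Yuki free: 10:20-14:55, 15:10-19:25.
Tomás: not fully free for 18:15-19:15. Ravi: free for 18:15-19:15. Nadia: not fully free for 18:15-19:15. Ana: not fully free for 18:15-19:15. Vera: not fully free for 18:15-19:15. Lila: free for 18:15-19:15. Yuki: free for 18:15-19:15.

Ana, Nadia, Tomás, Vera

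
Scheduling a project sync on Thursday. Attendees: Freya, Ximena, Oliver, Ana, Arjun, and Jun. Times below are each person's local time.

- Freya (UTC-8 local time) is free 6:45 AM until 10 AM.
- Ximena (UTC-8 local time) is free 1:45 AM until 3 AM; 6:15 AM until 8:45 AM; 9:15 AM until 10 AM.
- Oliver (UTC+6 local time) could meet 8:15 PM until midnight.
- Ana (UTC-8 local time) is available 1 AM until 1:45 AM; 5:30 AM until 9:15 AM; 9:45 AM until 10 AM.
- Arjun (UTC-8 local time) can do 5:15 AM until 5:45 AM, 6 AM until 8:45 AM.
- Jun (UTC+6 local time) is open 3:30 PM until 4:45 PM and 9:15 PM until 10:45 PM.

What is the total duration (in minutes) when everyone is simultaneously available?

90

Freya in UTC: 14:45-18:00 (add 8h to convert from UTC-8).
Ximena in UTC: 09:45-11:00, 14:15-16:45, 17:15-18:00 (add 8h to convert from UTC-8).
Oliver in UTC: 14:15-18:00 (subtract 6h to convert from UTC+6).
Ana in UTC: 09:00-09:45, 13:30-17:15, 17:45-18:00 (add 8h to convert from UTC-8).
Arjun in UTC: 13:15-13:45, 14:00-16:45 (add 8h to convert from UTC-8).
Jun in UTC: 09:30-10:45, 15:15-16:45 (subtract 6h to convert from UTC+6).
Freya ∩ Ximena: 14:45-16:45, 17:15-18:00.
Freya ∩ Ximena ∩ Oliver: 14:45-16:45, 17:15-18:00.
Freya ∩ Ximena ∩ Oliver ∩ Ana: 14:45-16:45, 17:45-18:00.
Freya ∩ Ximena ∩ Oliver ∩ Ana ∩ Arjun: 14:45-16:45.
Freya ∩ Ximena ∩ Oliver ∩ Ana ∩ Arjun ∩ Jun: 15:15-16:45.
That's a single block of 90 minutes.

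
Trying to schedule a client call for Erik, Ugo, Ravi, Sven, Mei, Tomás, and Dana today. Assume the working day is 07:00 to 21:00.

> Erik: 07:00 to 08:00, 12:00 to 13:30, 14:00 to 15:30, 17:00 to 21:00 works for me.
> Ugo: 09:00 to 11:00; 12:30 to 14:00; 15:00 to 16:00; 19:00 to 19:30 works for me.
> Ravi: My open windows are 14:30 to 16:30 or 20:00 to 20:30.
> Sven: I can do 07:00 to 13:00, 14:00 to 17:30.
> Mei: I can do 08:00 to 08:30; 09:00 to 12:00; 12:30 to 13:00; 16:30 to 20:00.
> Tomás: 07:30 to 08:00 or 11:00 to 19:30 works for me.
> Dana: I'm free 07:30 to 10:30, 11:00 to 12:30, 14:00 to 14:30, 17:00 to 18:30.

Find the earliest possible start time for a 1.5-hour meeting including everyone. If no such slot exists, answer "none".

Erik ∩ Ugo: 12:30-13:30, 15:00-15:30, 19:00-19:30.
Erik ∩ Ugo ∩ Ravi: 15:00-15:30.
Erik ∩ Ugo ∩ Ravi ∩ Sven: 15:00-15:30.
Erik ∩ Ugo ∩ Ravi ∩ Sven ∩ Mei: ∅.
Erik ∩ Ugo ∩ Ravi ∩ Sven ∩ Mei ∩ Tomás: ∅.
Erik ∩ Ugo ∩ Ravi ∩ Sven ∩ Mei ∩ Tomás ∩ Dana: ∅.
There is no time when everyone is free.
No common window is at least 90 minutes long.

none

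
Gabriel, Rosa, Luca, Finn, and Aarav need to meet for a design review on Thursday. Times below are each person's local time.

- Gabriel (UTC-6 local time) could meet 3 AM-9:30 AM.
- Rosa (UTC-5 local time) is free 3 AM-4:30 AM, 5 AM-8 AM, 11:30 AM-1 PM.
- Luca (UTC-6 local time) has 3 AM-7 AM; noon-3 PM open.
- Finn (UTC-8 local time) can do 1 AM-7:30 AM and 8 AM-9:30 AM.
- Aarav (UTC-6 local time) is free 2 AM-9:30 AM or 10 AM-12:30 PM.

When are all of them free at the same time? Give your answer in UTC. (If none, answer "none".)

09:00-09:30, 10:00-13:00

Gabriel in UTC: 09:00-15:30 (add 6h to convert from UTC-6).
Rosa in UTC: 08:00-09:30, 10:00-13:00, 16:30-18:00 (add 5h to convert from UTC-5).
Luca in UTC: 09:00-13:00, 18:00-21:00 (add 6h to convert from UTC-6).
Finn in UTC: 09:00-15:30, 16:00-17:30 (add 8h to convert from UTC-8).
Aarav in UTC: 08:00-15:30, 16:00-18:30 (add 6h to convert from UTC-6).
Gabriel ∩ Rosa: 09:00-09:30, 10:00-13:00.
Gabriel ∩ Rosa ∩ Luca: 09:00-09:30, 10:00-13:00.
Gabriel ∩ Rosa ∩ Luca ∩ Finn: 09:00-09:30, 10:00-13:00.
Gabriel ∩ Rosa ∩ Luca ∩ Finn ∩ Aarav: 09:00-09:30, 10:00-13:00.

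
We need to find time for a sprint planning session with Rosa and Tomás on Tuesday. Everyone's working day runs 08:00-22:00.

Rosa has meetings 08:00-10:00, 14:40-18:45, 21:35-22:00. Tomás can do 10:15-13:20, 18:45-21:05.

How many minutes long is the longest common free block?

185

Rosa free: 10:00-14:40, 18:45-21:35 (invert busy blocks within the working day).
Tomás free: 10:15-13:20, 18:45-21:05.
Rosa ∩ Tomás: 10:15-13:20, 18:45-21:05.
So the common availability across everyone is 10:15-13:20, 18:45-21:05.
The longest is 10:15-13:20 at 185 minutes.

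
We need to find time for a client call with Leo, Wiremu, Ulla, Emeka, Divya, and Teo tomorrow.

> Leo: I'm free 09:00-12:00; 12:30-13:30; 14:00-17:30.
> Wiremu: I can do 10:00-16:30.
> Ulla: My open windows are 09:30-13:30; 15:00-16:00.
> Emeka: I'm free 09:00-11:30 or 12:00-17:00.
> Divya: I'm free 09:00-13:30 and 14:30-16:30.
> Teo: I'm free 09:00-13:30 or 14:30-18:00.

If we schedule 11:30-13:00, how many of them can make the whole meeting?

Wiremu, Ulla, Divya, and Teo can make the full 11:30-13:00 slot — that's 4.

4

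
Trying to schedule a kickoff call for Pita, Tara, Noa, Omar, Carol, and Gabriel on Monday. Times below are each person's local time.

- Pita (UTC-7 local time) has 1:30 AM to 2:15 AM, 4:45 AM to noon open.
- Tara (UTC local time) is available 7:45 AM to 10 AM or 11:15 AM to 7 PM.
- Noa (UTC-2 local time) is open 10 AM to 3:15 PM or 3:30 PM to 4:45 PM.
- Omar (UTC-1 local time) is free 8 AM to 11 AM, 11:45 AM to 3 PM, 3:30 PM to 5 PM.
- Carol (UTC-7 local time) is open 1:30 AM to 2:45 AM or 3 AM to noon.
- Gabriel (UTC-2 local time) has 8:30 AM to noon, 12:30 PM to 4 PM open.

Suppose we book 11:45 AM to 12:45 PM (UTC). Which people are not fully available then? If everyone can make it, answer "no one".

Noa, Omar

Pita in UTC: 08:30-09:15, 11:45-19:00 (add 7h to convert from UTC-7).
Tara in UTC: 07:45-10:00, 11:15-19:00.
Noa in UTC: 12:00-17:15, 17:30-18:45 (add 2h to convert from UTC-2).
Omar in UTC: 09:00-12:00, 12:45-16:00, 16:30-18:00 (add 1h to convert from UTC-1).
Carol in UTC: 08:30-09:45, 10:00-19:00 (add 7h to convert from UTC-7).
Gabriel in UTC: 10:30-14:00, 14:30-18:00 (add 2h to convert from UTC-2).
Pita: free for 11:45-12:45. Tara: free for 11:45-12:45. Noa: not fully free for 11:45-12:45. Omar: not fully free for 11:45-12:45. Carol: free for 11:45-12:45. Gabriel: free for 11:45-12:45.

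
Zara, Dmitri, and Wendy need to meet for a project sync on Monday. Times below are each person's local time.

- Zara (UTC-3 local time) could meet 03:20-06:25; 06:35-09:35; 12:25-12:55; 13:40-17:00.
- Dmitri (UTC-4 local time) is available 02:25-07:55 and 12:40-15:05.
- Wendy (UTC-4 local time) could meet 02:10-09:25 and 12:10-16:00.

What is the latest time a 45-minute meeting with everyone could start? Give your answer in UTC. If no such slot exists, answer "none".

18:20

Zara in UTC: 06:20-09:25, 09:35-12:35, 15:25-15:55, 16:40-20:00 (add 3h to convert from UTC-3).
Dmitri in UTC: 06:25-11:55, 16:40-19:05 (add 4h to convert from UTC-4).
Wendy in UTC: 06:10-13:25, 16:10-20:00 (add 4h to convert from UTC-4).
Zara ∩ Dmitri: 06:25-09:25, 09:35-11:55, 16:40-19:05.
Zara ∩ Dmitri ∩ Wendy: 06:25-09:25, 09:35-11:55, 16:40-19:05.
Those are the intersection windows.
The last common window of at least 45 minutes is 16:40-19:05; a 45-minute meeting can start as late as 18:20 and still end by 19:05.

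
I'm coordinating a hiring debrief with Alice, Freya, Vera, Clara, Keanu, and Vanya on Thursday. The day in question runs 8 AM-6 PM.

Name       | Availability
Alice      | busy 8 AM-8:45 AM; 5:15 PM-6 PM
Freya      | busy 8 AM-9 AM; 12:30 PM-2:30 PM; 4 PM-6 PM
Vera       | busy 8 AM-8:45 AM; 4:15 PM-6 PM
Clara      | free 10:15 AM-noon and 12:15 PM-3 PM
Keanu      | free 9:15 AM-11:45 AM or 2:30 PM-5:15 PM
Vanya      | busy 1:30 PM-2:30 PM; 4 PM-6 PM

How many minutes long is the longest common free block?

90

Alice free: 08:45-17:15 (invert busy blocks within the working day).
Freya free: 09:00-12:30, 14:30-16:00 (invert busy blocks within the working day).
Vera free: 08:45-16:15 (invert busy blocks within the working day).
Clara free: 10:15-12:00, 12:15-15:00.
Keanu free: 09:15-11:45, 14:30-17:15.
Vanya free: 08:00-13:30, 14:30-16:00 (invert busy blocks within the working day).
Alice ∩ Freya: 09:00-12:30, 14:30-16:00.
Alice ∩ Freya ∩ Vera: 09:00-12:30, 14:30-16:00.
Alice ∩ Freya ∩ Vera ∩ Clara: 10:15-12:00, 12:15-12:30, 14:30-15:00.
Alice ∩ Freya ∩ Vera ∩ Clara ∩ Keanu: 10:15-11:45, 14:30-15:00.
Alice ∩ Freya ∩ Vera ∩ Clara ∩ Keanu ∩ Vanya: 10:15-11:45, 14:30-15:00.
The longest is 10:15-11:45 at 90 minutes.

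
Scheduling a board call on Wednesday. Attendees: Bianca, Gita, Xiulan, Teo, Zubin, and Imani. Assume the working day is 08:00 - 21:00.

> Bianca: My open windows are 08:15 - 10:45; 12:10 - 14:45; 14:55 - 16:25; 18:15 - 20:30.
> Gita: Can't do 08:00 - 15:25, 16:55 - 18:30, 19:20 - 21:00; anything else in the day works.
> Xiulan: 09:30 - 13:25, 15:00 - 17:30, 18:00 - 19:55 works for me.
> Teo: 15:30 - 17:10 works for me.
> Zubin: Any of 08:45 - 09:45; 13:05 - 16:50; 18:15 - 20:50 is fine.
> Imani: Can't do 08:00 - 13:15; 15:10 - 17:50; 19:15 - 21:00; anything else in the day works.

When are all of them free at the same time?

Bianca free: 08:15-10:45, 12:10-14:45, 14:55-16:25, 18:15-20:30.
Gita free: 15:25-16:55, 18:30-19:20 (invert busy blocks within the working day).
Xiulan free: 09:30-13:25, 15:00-17:30, 18:00-19:55.
Teo free: 15:30-17:10.
Zubin free: 08:45-09:45, 13:05-16:50, 18:15-20:50.
Imani free: 13:15-15:10, 17:50-19:15 (invert busy blocks within the working day).
Bianca ∩ Gita: 15:25-16:25, 18:30-19:20.
Bianca ∩ Gita ∩ Xiulan: 15:25-16:25, 18:30-19:20.
Bianca ∩ Gita ∩ Xiulan ∩ Teo: 15:30-16:25.
Bianca ∩ Gita ∩ Xiulan ∩ Teo ∩ Zubin: 15:30-16:25.
Bianca ∩ Gita ∩ Xiulan ∩ Teo ∩ Zubin ∩ Imani: ∅.
There is no time when everyone is free.

none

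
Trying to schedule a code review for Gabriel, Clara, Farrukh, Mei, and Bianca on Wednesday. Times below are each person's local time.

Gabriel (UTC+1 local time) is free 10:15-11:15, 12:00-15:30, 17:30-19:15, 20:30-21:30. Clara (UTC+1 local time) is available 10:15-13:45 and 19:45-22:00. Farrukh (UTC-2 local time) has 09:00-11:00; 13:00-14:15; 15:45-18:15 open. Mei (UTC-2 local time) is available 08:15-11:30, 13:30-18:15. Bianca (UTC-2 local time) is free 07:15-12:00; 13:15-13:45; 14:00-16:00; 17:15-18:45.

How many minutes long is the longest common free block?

Gabriel in UTC: 09:15-10:15, 11:00-14:30, 16:30-18:15, 19:30-20:30 (subtract 1h to convert from UTC+1).
Clara in UTC: 09:15-12:45, 18:45-21:00 (subtract 1h to convert from UTC+1).
Farrukh in UTC: 11:00-13:00, 15:00-16:15, 17:45-20:15 (add 2h to convert from UTC-2).
Mei in UTC: 10:15-13:30, 15:30-20:15 (add 2h to convert from UTC-2).
Bianca in UTC: 09:15-14:00, 15:15-15:45, 16:00-18:00, 19:15-20:45 (add 2h to convert from UTC-2).
Gabriel ∩ Clara: 09:15-10:15, 11:00-12:45, 19:30-20:30.
Gabriel ∩ Clara ∩ Farrukh: 11:00-12:45, 19:30-20:15.
Gabriel ∩ Clara ∩ Farrukh ∩ Mei: 11:00-12:45, 19:30-20:15.
Gabriel ∩ Clara ∩ Farrukh ∩ Mei ∩ Bianca: 11:00-12:45, 19:30-20:15.
Those are the intersection windows.
The longest is 11:00-12:45 at 105 minutes.

105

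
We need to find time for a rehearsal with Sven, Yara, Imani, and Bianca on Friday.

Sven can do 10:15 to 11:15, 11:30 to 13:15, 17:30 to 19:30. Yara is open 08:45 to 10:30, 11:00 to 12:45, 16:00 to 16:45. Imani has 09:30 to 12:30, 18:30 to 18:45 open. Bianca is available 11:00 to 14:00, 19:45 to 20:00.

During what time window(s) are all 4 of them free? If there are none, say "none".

11:00-11:15, 11:30-12:30

Sven ∩ Yara: 10:15-10:30, 11:00-11:15, 11:30-12:45.
Sven ∩ Yara ∩ Imani: 10:15-10:30, 11:00-11:15, 11:30-12:30.
Sven ∩ Yara ∩ Imani ∩ Bianca: 11:00-11:15, 11:30-12:30.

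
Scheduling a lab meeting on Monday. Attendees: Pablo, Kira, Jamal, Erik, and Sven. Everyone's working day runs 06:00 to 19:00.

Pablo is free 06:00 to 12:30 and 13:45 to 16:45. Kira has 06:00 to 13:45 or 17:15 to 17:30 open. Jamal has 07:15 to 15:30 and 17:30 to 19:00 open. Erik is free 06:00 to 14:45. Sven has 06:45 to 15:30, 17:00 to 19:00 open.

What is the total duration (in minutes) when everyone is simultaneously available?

Pablo ∩ Kira: 06:00-12:30.
Pablo ∩ Kira ∩ Jamal: 07:15-12:30.
Pablo ∩ Kira ∩ Jamal ∩ Erik: 07:15-12:30.
Pablo ∩ Kira ∩ Jamal ∩ Erik ∩ Sven: 07:15-12:30.
That's a single block of 315 minutes.

315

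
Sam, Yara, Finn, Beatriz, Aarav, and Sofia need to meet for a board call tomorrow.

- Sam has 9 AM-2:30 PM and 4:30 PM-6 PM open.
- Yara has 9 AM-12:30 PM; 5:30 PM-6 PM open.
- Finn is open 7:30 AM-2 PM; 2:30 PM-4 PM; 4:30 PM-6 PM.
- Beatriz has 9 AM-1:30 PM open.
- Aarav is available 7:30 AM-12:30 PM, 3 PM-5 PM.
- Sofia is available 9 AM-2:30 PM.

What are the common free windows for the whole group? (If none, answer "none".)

Sam ∩ Yara: 09:00-12:30, 17:30-18:00.
Sam ∩ Yara ∩ Finn: 09:00-12:30, 17:30-18:00.
Sam ∩ Yara ∩ Finn ∩ Beatriz: 09:00-12:30.
Sam ∩ Yara ∩ Finn ∩ Beatriz ∩ Aarav: 09:00-12:30.
Sam ∩ Yara ∩ Finn ∩ Beatriz ∩ Aarav ∩ Sofia: 09:00-12:30.

09:00-12:30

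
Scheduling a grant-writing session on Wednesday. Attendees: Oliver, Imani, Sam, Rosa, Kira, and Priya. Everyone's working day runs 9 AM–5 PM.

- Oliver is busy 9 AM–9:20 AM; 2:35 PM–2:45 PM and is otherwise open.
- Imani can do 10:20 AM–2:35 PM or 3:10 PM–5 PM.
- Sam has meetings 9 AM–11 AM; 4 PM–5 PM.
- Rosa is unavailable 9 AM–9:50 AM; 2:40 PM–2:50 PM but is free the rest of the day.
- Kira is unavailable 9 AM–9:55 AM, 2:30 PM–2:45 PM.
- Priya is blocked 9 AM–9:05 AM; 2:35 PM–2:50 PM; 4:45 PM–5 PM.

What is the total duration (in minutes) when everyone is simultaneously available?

Oliver free: 09:20-14:35, 14:45-17:00 (invert busy blocks within the working day).
Imani free: 10:20-14:35, 15:10-17:00.
Sam free: 11:00-16:00 (invert busy blocks within the working day).
Rosa free: 09:50-14:40, 14:50-17:00 (invert busy blocks within the working day).
Kira free: 09:55-14:30, 14:45-17:00 (invert busy blocks within the working day).
Priya free: 09:05-14:35, 14:50-16:45 (invert busy blocks within the working day).
Oliver ∩ Imani: 10:20-14:35, 15:10-17:00.
Oliver ∩ Imani ∩ Sam: 11:00-14:35, 15:10-16:00.
Oliver ∩ Imani ∩ Sam ∩ Rosa: 11:00-14:35, 15:10-16:00.
Oliver ∩ Imani ∩ Sam ∩ Rosa ∩ Kira: 11:00-14:30, 15:10-16:00.
Oliver ∩ Imani ∩ Sam ∩ Rosa ∩ Kira ∩ Priya: 11:00-14:30, 15:10-16:00.
Summing the common windows: 210 + 50 = 260 minutes.

260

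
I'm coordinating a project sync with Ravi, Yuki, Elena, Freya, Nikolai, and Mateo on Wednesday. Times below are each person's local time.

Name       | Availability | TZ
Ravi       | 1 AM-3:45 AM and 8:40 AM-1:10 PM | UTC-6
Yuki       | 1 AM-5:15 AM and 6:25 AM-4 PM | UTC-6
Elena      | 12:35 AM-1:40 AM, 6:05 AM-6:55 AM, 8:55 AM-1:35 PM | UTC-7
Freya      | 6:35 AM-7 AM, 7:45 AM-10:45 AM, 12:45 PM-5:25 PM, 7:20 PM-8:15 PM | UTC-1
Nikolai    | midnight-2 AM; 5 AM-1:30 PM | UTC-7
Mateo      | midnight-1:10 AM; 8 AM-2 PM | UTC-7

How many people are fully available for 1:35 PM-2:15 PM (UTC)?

Ravi in UTC: 07:00-09:45, 14:40-19:10 (add 6h to convert from UTC-6).
Yuki in UTC: 07:00-11:15, 12:25-22:00 (add 6h to convert from UTC-6).
Elena in UTC: 07:35-08:40, 13:05-13:55, 15:55-20:35 (add 7h to convert from UTC-7).
Freya in UTC: 07:35-08:00, 08:45-11:45, 13:45-18:25, 20:20-21:15 (add 1h to convert from UTC-1).
Nikolai in UTC: 07:00-09:00, 12:00-20:30 (add 7h to convert from UTC-7).
Mateo in UTC: 07:00-08:10, 15:00-21:00 (add 7h to convert from UTC-7).
Yuki and Nikolai can make the full 13:35-14:15 slot — that's 2.

2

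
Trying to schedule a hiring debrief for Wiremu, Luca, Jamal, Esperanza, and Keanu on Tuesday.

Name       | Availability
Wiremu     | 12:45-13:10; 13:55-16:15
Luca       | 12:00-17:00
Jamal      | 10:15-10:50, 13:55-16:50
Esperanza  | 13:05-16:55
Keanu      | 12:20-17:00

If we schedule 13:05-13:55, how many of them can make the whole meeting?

3

Luca, Esperanza, and Keanu can make the full 13:05-13:55 slot — that's 3.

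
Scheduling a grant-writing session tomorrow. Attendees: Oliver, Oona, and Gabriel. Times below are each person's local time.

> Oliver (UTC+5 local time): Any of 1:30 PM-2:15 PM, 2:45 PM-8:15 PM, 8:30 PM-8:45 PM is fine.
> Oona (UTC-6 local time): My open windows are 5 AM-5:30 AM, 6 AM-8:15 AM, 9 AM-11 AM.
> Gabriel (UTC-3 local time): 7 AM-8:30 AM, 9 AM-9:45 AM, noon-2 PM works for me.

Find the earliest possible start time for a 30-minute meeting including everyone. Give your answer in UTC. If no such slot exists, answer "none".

Oliver in UTC: 08:30-09:15, 09:45-15:15, 15:30-15:45 (subtract 5h to convert from UTC+5).
Oona in UTC: 11:00-11:30, 12:00-14:15, 15:00-17:00 (add 6h to convert from UTC-6).
Gabriel in UTC: 10:00-11:30, 12:00-12:45, 15:00-17:00 (add 3h to convert from UTC-3).
Oliver ∩ Oona: 11:00-11:30, 12:00-14:15, 15:00-15:15, 15:30-15:45.
Oliver ∩ Oona ∩ Gabriel: 11:00-11:30, 12:00-12:45, 15:00-15:15, 15:30-15:45.
Those are the intersection windows.
The first common window of at least 30 minutes is 11:00-11:30, so the earliest start is 11:00.

11:00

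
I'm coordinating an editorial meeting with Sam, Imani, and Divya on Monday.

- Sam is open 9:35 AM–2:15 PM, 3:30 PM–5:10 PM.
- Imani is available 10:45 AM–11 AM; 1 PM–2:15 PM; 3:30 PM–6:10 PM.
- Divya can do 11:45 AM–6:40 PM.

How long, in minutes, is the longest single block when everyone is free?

100

Sam ∩ Imani: 10:45-11:00, 13:00-14:15, 15:30-17:10.
Sam ∩ Imani ∩ Divya: 13:00-14:15, 15:30-17:10.
So the common availability across everyone is 13:00-14:15, 15:30-17:10.
The longest is 15:30-17:10 at 100 minutes.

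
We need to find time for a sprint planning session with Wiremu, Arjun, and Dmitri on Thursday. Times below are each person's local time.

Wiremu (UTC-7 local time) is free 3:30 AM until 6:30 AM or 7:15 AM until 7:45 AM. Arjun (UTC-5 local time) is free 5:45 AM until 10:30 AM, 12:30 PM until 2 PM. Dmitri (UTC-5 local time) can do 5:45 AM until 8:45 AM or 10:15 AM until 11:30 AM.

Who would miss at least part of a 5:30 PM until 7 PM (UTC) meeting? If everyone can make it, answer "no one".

Dmitri, Wiremu

Wiremu in UTC: 10:30-13:30, 14:15-14:45 (add 7h to convert from UTC-7).
Arjun in UTC: 10:45-15:30, 17:30-19:00 (add 5h to convert from UTC-5).
Dmitri in UTC: 10:45-13:45, 15:15-16:30 (add 5h to convert from UTC-5).
Wiremu: not fully free for 17:30-19:00. Arjun: free for 17:30-19:00. Dmitri: not fully free for 17:30-19:00.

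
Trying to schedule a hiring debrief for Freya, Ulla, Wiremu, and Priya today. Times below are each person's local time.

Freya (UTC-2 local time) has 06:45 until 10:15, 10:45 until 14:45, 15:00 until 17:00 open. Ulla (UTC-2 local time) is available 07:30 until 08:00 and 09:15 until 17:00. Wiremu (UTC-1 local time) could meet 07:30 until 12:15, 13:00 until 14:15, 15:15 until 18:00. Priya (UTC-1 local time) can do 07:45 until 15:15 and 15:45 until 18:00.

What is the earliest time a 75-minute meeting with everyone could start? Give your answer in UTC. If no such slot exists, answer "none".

14:00

Freya in UTC: 08:45-12:15, 12:45-16:45, 17:00-19:00 (add 2h to convert from UTC-2).
Ulla in UTC: 09:30-10:00, 11:15-19:00 (add 2h to convert from UTC-2).
Wiremu in UTC: 08:30-13:15, 14:00-15:15, 16:15-19:00 (add 1h to convert from UTC-1).
Priya in UTC: 08:45-16:15, 16:45-19:00 (add 1h to convert from UTC-1).
Freya ∩ Ulla: 09:30-10:00, 11:15-12:15, 12:45-16:45, 17:00-19:00.
Freya ∩ Ulla ∩ Wiremu: 09:30-10:00, 11:15-12:15, 12:45-13:15, 14:00-15:15, 16:15-16:45, 17:00-19:00.
Freya ∩ Ulla ∩ Wiremu ∩ Priya: 09:30-10:00, 11:15-12:15, 12:45-13:15, 14:00-15:15, 17:00-19:00.
The first common window of at least 75 minutes is 14:00-15:15, so the earliest start is 14:00.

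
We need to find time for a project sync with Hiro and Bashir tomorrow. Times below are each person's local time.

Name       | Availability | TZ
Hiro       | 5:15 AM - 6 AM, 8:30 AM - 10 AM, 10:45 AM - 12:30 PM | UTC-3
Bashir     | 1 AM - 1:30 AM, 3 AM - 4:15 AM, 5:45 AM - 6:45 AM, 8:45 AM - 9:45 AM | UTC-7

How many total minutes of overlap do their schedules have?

30

Hiro in UTC: 08:15-09:00, 11:30-13:00, 13:45-15:30 (add 3h to convert from UTC-3).
Bashir in UTC: 08:00-08:30, 10:00-11:15, 12:45-13:45, 15:45-16:45 (add 7h to convert from UTC-7).
Hiro ∩ Bashir: 08:15-08:30, 12:45-13:00.
Summing the common windows: 15 + 15 = 30 minutes.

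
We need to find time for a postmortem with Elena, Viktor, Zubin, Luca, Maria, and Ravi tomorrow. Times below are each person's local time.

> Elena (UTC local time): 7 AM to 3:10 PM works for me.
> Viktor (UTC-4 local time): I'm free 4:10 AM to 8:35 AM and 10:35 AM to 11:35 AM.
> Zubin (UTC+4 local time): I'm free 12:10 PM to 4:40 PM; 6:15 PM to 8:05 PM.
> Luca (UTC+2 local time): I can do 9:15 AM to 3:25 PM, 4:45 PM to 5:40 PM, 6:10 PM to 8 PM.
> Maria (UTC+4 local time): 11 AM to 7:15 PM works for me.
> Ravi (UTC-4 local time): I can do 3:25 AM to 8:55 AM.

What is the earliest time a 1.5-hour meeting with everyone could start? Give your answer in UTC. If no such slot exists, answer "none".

Elena in UTC: 07:00-15:10.
Viktor in UTC: 08:10-12:35, 14:35-15:35 (add 4h to convert from UTC-4).
Zubin in UTC: 08:10-12:40, 14:15-16:05 (subtract 4h to convert from UTC+4).
Luca in UTC: 07:15-13:25, 14:45-15:40, 16:10-18:00 (subtract 2h to convert from UTC+2).
Maria in UTC: 07:00-15:15 (subtract 4h to convert from UTC+4).
Ravi in UTC: 07:25-12:55 (add 4h to convert from UTC-4).
Elena ∩ Viktor: 08:10-12:35, 14:35-15:10.
Elena ∩ Viktor ∩ Zubin: 08:10-12:35, 14:35-15:10.
Elena ∩ Viktor ∩ Zubin ∩ Luca: 08:10-12:35, 14:45-15:10.
Elena ∩ Viktor ∩ Zubin ∩ Luca ∩ Maria: 08:10-12:35, 14:45-15:10.
Elena ∩ Viktor ∩ Zubin ∩ Luca ∩ Maria ∩ Ravi: 08:10-12:35.
The first common window of at least 90 minutes is 08:10-12:35, so the earliest start is 08:10.

08:10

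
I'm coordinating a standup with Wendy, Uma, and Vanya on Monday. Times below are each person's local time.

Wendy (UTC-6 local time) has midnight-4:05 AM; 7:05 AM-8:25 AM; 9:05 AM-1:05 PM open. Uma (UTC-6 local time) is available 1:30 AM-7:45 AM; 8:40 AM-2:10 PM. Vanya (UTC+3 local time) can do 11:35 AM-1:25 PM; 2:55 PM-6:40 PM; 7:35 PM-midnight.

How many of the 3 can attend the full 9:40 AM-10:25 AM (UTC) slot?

2

Wendy in UTC: 06:00-10:05, 13:05-14:25, 15:05-19:05 (add 6h to convert from UTC-6).
Uma in UTC: 07:30-13:45, 14:40-20:10 (add 6h to convert from UTC-6).
Vanya in UTC: 08:35-10:25, 11:55-15:40, 16:35-21:00 (subtract 3h to convert from UTC+3).
Uma and Vanya can make the full 09:40-10:25 slot — that's 2.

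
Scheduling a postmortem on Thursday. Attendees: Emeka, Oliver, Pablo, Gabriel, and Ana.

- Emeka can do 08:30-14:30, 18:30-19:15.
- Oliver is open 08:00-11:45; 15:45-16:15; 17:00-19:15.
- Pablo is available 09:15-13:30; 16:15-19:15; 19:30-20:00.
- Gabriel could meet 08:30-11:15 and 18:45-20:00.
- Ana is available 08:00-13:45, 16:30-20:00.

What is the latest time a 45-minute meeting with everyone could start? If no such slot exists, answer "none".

10:30

Emeka ∩ Oliver: 08:30-11:45, 18:30-19:15.
Emeka ∩ Oliver ∩ Pablo: 09:15-11:45, 18:30-19:15.
Emeka ∩ Oliver ∩ Pablo ∩ Gabriel: 09:15-11:15, 18:45-19:15.
Emeka ∩ Oliver ∩ Pablo ∩ Gabriel ∩ Ana: 09:15-11:15, 18:45-19:15.
The last common window of at least 45 minutes is 09:15-11:15; a 45-minute meeting can start as late as 10:30 and still end by 11:15.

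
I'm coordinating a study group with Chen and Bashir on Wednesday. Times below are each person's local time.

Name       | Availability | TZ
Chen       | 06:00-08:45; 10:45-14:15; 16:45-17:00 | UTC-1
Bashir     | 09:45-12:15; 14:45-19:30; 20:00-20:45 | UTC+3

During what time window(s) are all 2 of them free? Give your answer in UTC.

07:00-09:15, 11:45-15:15

Chen in UTC: 07:00-09:45, 11:45-15:15, 17:45-18:00 (add 1h to convert from UTC-1).
Bashir in UTC: 06:45-09:15, 11:45-16:30, 17:00-17:45 (subtract 3h to convert from UTC+3).
Chen ∩ Bashir: 07:00-09:15, 11:45-15:15.
So the common availability across everyone is 07:00-09:15, 11:45-15:15.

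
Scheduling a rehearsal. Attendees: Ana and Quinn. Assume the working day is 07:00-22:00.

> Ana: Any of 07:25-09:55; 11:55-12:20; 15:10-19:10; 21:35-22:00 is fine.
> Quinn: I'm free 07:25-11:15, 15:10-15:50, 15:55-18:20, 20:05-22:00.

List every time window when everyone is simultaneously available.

Ana ∩ Quinn: 07:25-09:55, 15:10-15:50, 15:55-18:20, 21:35-22:00.

07:25-09:55, 15:10-15:50, 15:55-18:20, 21:35-22:00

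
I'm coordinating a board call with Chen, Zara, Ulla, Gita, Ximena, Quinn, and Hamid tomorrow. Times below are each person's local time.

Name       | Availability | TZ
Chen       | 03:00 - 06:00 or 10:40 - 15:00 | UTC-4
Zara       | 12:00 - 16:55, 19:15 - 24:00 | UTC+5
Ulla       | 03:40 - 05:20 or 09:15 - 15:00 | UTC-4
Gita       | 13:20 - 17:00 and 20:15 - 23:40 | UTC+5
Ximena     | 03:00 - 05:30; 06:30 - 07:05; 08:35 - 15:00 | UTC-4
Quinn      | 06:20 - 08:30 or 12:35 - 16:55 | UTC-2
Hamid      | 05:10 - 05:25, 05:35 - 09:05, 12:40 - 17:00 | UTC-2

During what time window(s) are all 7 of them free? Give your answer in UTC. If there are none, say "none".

Chen in UTC: 07:00-10:00, 14:40-19:00 (add 4h to convert from UTC-4).
Zara in UTC: 07:00-11:55, 14:15-19:00 (subtract 5h to convert from UTC+5).
Ulla in UTC: 07:40-09:20, 13:15-19:00 (add 4h to convert from UTC-4).
Gita in UTC: 08:20-12:00, 15:15-18:40 (subtract 5h to convert from UTC+5).
Ximena in UTC: 07:00-09:30, 10:30-11:05, 12:35-19:00 (add 4h to convert from UTC-4).
Quinn in UTC: 08:20-10:30, 14:35-18:55 (add 2h to convert from UTC-2).
Hamid in UTC: 07:10-07:25, 07:35-11:05, 14:40-19:00 (add 2h to convert from UTC-2).
Chen ∩ Zara: 07:00-10:00, 14:40-19:00.
Chen ∩ Zara ∩ Ulla: 07:40-09:20, 14:40-19:00.
Chen ∩ Zara ∩ Ulla ∩ Gita: 08:20-09:20, 15:15-18:40.
Chen ∩ Zara ∩ Ulla ∩ Gita ∩ Ximena: 08:20-09:20, 15:15-18:40.
Chen ∩ Zara ∩ Ulla ∩ Gita ∩ Ximena ∩ Quinn: 08:20-09:20, 15:15-18:40.
Chen ∩ Zara ∩ Ulla ∩ Gita ∩ Ximena ∩ Quinn ∩ Hamid: 08:20-09:20, 15:15-18:40.

08:20-09:20, 15:15-18:40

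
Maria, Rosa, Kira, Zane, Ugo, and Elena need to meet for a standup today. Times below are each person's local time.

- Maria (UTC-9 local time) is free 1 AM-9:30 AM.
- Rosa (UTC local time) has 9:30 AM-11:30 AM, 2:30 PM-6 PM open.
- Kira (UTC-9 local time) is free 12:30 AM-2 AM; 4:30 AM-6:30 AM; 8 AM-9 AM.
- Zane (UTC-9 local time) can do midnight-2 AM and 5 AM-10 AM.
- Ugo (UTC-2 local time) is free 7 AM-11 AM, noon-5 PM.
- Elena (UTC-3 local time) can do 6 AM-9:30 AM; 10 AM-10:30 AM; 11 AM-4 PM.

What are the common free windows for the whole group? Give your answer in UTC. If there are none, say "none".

Maria in UTC: 10:00-18:30 (add 9h to convert from UTC-9).
Rosa in UTC: 09:30-11:30, 14:30-18:00.
Kira in UTC: 09:30-11:00, 13:30-15:30, 17:00-18:00 (add 9h to convert from UTC-9).
Zane in UTC: 09:00-11:00, 14:00-19:00 (add 9h to convert from UTC-9).
Ugo in UTC: 09:00-13:00, 14:00-19:00 (add 2h to convert from UTC-2).
Elena in UTC: 09:00-12:30, 13:00-13:30, 14:00-19:00 (add 3h to convert from UTC-3).
Maria ∩ Rosa: 10:00-11:30, 14:30-18:00.
Maria ∩ Rosa ∩ Kira: 10:00-11:00, 14:30-15:30, 17:00-18:00.
Maria ∩ Rosa ∩ Kira ∩ Zane: 10:00-11:00, 14:30-15:30, 17:00-18:00.
Maria ∩ Rosa ∩ Kira ∩ Zane ∩ Ugo: 10:00-11:00, 14:30-15:30, 17:00-18:00.
Maria ∩ Rosa ∩ Kira ∩ Zane ∩ Ugo ∩ Elena: 10:00-11:00, 14:30-15:30, 17:00-18:00.
Those are the intersection windows.

10:00-11:00, 14:30-15:30, 17:00-18:00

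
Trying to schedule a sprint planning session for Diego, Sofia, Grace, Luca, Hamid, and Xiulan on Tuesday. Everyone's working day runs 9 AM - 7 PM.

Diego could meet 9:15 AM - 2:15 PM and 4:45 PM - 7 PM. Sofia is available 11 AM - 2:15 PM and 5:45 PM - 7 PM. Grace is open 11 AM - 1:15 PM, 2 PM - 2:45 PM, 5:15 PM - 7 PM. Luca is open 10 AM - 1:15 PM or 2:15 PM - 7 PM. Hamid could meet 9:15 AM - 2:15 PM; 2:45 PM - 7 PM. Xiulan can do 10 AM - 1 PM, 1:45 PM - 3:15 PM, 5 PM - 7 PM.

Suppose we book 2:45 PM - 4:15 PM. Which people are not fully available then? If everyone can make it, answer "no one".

Diego: not fully free for 14:45-16:15. Sofia: not fully free for 14:45-16:15. Grace: not fully free for 14:45-16:15. Luca: free for 14:45-16:15. Hamid: free for 14:45-16:15. Xiulan: not fully free for 14:45-16:15.

Diego, Grace, Sofia, Xiulan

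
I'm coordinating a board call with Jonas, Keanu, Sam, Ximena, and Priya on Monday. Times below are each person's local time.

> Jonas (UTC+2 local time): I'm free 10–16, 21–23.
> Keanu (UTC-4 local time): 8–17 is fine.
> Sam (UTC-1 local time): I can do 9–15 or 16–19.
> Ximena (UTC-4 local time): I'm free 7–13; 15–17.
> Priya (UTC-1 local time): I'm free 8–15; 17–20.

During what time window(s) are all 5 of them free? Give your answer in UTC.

Jonas in UTC: 08:00-14:00, 19:00-21:00 (subtract 2h to convert from UTC+2).
Keanu in UTC: 12:00-21:00 (add 4h to convert from UTC-4).
Sam in UTC: 10:00-16:00, 17:00-20:00 (add 1h to convert from UTC-1).
Ximena in UTC: 11:00-17:00, 19:00-21:00 (add 4h to convert from UTC-4).
Priya in UTC: 09:00-16:00, 18:00-21:00 (add 1h to convert from UTC-1).
Jonas ∩ Keanu: 12:00-14:00, 19:00-21:00.
Jonas ∩ Keanu ∩ Sam: 12:00-14:00, 19:00-20:00.
Jonas ∩ Keanu ∩ Sam ∩ Ximena: 12:00-14:00, 19:00-20:00.
Jonas ∩ Keanu ∩ Sam ∩ Ximena ∩ Priya: 12:00-14:00, 19:00-20:00.
So the common availability across everyone is 12:00-14:00, 19:00-20:00.

12:00-14:00, 19:00-20:00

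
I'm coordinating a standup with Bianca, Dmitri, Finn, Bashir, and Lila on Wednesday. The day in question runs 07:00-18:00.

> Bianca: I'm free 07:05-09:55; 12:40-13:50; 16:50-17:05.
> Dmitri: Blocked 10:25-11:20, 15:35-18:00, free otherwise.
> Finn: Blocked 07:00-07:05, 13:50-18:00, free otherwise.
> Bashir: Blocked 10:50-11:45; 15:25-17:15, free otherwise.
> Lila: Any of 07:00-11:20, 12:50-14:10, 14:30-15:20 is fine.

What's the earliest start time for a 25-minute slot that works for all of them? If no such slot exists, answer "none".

07:05

Bianca free: 07:05-09:55, 12:40-13:50, 16:50-17:05.
Dmitri free: 07:00-10:25, 11:20-15:35 (invert busy blocks within the working day).
Finn free: 07:05-13:50 (invert busy blocks within the working day).
Bashir free: 07:00-10:50, 11:45-15:25, 17:15-18:00 (invert busy blocks within the working day).
Lila free: 07:00-11:20, 12:50-14:10, 14:30-15:20.
Bianca ∩ Dmitri: 07:05-09:55, 12:40-13:50.
Bianca ∩ Dmitri ∩ Finn: 07:05-09:55, 12:40-13:50.
Bianca ∩ Dmitri ∩ Finn ∩ Bashir: 07:05-09:55, 12:40-13:50.
Bianca ∩ Dmitri ∩ Finn ∩ Bashir ∩ Lila: 07:05-09:55, 12:50-13:50.
The first common window of at least 25 minutes is 07:05-09:55, so the earliest start is 07:05.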